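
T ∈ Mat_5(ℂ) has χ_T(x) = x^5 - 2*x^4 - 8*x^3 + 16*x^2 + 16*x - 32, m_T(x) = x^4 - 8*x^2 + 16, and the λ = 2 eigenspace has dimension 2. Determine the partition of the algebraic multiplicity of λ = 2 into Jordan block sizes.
Block sizes for λ = 2: [2, 1]

Step 1 — from the characteristic polynomial, algebraic multiplicity of λ = 2 is 3. From dim ker(T − (2)·I) = 2, there are exactly 2 Jordan blocks for λ = 2.
Step 2 — from the minimal polynomial, the factor (x − 2)^2 tells us the largest block for λ = 2 has size 2.
Step 3 — with total size 3, 2 blocks, and largest block 2, the block sizes (in nonincreasing order) are [2, 1].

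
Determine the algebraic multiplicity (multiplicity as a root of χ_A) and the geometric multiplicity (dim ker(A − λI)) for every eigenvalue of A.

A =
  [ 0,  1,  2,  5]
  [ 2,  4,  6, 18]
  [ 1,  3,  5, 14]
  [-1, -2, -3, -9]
λ = 0: alg = 4, geom = 2

Step 1 — factor the characteristic polynomial to read off the algebraic multiplicities:
  χ_A(x) = x^4

Step 2 — compute geometric multiplicities via the rank-nullity identity g(λ) = n − rank(A − λI):
  rank(A − (0)·I) = 2, so dim ker(A − (0)·I) = n − 2 = 2

Summary:
  λ = 0: algebraic multiplicity = 4, geometric multiplicity = 2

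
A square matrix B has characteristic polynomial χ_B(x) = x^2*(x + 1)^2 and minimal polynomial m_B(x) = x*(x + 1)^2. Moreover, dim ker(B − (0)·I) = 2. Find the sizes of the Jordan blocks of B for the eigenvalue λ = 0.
Block sizes for λ = 0: [1, 1]

Step 1 — from the characteristic polynomial, algebraic multiplicity of λ = 0 is 2. From dim ker(B − (0)·I) = 2, there are exactly 2 Jordan blocks for λ = 0.
Step 2 — from the minimal polynomial, the factor (x − 0) tells us the largest block for λ = 0 has size 1.
Step 3 — with total size 2, 2 blocks, and largest block 1, the block sizes (in nonincreasing order) are [1, 1].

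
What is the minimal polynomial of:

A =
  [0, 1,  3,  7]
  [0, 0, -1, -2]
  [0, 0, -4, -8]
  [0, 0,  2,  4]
x^3

The characteristic polynomial is χ_A(x) = x^4, so the eigenvalues are known. The minimal polynomial is
  m_A(x) = Π_λ (x − λ)^{k_λ}
where k_λ is the size of the *largest* Jordan block for λ (equivalently, the smallest k with (A − λI)^k v = 0 for every generalised eigenvector v of λ).

  λ = 0: largest Jordan block has size 3, contributing (x − 0)^3

So m_A(x) = x^3 = x^3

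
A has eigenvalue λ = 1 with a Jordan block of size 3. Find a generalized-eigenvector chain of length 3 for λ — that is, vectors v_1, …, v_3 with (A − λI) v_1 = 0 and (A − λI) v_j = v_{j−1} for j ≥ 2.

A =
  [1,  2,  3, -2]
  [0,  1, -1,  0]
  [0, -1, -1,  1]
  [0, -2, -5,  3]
A Jordan chain for λ = 1 of length 3:
v_1 = (1, 1, 0, 1)ᵀ
v_2 = (2, 0, -1, -2)ᵀ
v_3 = (0, 1, 0, 0)ᵀ

Let N = A − (1)·I. We want v_3 with N^3 v_3 = 0 but N^2 v_3 ≠ 0; then v_{j-1} := N · v_j for j = 3, …, 2.

Pick v_3 = (0, 1, 0, 0)ᵀ.
Then v_2 = N · v_3 = (2, 0, -1, -2)ᵀ.
Then v_1 = N · v_2 = (1, 1, 0, 1)ᵀ.

Sanity check: (A − (1)·I) v_1 = (0, 0, 0, 0)ᵀ = 0. ✓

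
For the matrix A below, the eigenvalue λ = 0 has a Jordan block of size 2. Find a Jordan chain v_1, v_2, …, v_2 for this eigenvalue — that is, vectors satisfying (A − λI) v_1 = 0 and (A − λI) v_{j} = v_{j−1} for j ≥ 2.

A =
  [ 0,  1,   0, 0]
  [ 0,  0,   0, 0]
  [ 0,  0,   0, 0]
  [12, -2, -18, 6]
A Jordan chain for λ = 0 of length 2:
v_1 = (1, 0, 0, -2)ᵀ
v_2 = (0, 1, 0, 0)ᵀ

Let N = A − (0)·I. We want v_2 with N^2 v_2 = 0 but N^1 v_2 ≠ 0; then v_{j-1} := N · v_j for j = 2, …, 2.

Pick v_2 = (0, 1, 0, 0)ᵀ.
Then v_1 = N · v_2 = (1, 0, 0, -2)ᵀ.

Sanity check: (A − (0)·I) v_1 = (0, 0, 0, 0)ᵀ = 0. ✓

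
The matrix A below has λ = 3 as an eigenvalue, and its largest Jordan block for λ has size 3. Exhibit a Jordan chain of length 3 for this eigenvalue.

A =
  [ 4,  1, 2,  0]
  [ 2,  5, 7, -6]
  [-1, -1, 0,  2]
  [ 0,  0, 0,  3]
A Jordan chain for λ = 3 of length 3:
v_1 = (1, -1, 0, 0)ᵀ
v_2 = (1, 2, -1, 0)ᵀ
v_3 = (1, 0, 0, 0)ᵀ

Let N = A − (3)·I. We want v_3 with N^3 v_3 = 0 but N^2 v_3 ≠ 0; then v_{j-1} := N · v_j for j = 3, …, 2.

Pick v_3 = (1, 0, 0, 0)ᵀ.
Then v_2 = N · v_3 = (1, 2, -1, 0)ᵀ.
Then v_1 = N · v_2 = (1, -1, 0, 0)ᵀ.

Sanity check: (A − (3)·I) v_1 = (0, 0, 0, 0)ᵀ = 0. ✓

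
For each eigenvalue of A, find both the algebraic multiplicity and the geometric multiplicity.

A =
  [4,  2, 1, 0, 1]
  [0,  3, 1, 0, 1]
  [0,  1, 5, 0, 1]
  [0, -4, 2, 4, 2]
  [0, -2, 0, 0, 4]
λ = 4: alg = 5, geom = 3

Step 1 — factor the characteristic polynomial to read off the algebraic multiplicities:
  χ_A(x) = (x - 4)^5

Step 2 — compute geometric multiplicities via the rank-nullity identity g(λ) = n − rank(A − λI):
  rank(A − (4)·I) = 2, so dim ker(A − (4)·I) = n − 2 = 3

Summary:
  λ = 4: algebraic multiplicity = 5, geometric multiplicity = 3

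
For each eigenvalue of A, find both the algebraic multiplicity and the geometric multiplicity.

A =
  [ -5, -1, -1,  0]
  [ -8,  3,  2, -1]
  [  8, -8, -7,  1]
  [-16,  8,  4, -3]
λ = -5: alg = 2, geom = 1; λ = -1: alg = 2, geom = 1

Step 1 — factor the characteristic polynomial to read off the algebraic multiplicities:
  χ_A(x) = (x + 1)^2*(x + 5)^2

Step 2 — compute geometric multiplicities via the rank-nullity identity g(λ) = n − rank(A − λI):
  rank(A − (-5)·I) = 3, so dim ker(A − (-5)·I) = n − 3 = 1
  rank(A − (-1)·I) = 3, so dim ker(A − (-1)·I) = n − 3 = 1

Summary:
  λ = -5: algebraic multiplicity = 2, geometric multiplicity = 1
  λ = -1: algebraic multiplicity = 2, geometric multiplicity = 1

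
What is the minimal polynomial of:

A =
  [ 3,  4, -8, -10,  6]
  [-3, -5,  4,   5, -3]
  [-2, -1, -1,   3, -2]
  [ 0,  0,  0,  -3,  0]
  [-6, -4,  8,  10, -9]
x^3 + 9*x^2 + 27*x + 27

The characteristic polynomial is χ_A(x) = (x + 3)^5, so the eigenvalues are known. The minimal polynomial is
  m_A(x) = Π_λ (x − λ)^{k_λ}
where k_λ is the size of the *largest* Jordan block for λ (equivalently, the smallest k with (A − λI)^k v = 0 for every generalised eigenvector v of λ).

  λ = -3: largest Jordan block has size 3, contributing (x + 3)^3

So m_A(x) = (x + 3)^3 = x^3 + 9*x^2 + 27*x + 27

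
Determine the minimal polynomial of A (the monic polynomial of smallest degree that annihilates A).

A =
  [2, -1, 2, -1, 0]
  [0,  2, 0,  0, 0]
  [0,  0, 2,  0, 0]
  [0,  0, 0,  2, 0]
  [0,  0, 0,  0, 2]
x^2 - 4*x + 4

The characteristic polynomial is χ_A(x) = (x - 2)^5, so the eigenvalues are known. The minimal polynomial is
  m_A(x) = Π_λ (x − λ)^{k_λ}
where k_λ is the size of the *largest* Jordan block for λ (equivalently, the smallest k with (A − λI)^k v = 0 for every generalised eigenvector v of λ).

  λ = 2: largest Jordan block has size 2, contributing (x − 2)^2

So m_A(x) = (x - 2)^2 = x^2 - 4*x + 4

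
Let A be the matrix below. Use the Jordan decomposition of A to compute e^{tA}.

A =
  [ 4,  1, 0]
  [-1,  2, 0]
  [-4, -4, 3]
e^{tA} =
  [t*exp(3*t) + exp(3*t), t*exp(3*t), 0]
  [-t*exp(3*t), -t*exp(3*t) + exp(3*t), 0]
  [-4*t*exp(3*t), -4*t*exp(3*t), exp(3*t)]

Strategy: write A = P · J · P⁻¹ where J is a Jordan canonical form, so e^{tA} = P · e^{tJ} · P⁻¹, and e^{tJ} can be computed block-by-block.

A has Jordan form
J =
  [3, 1, 0]
  [0, 3, 0]
  [0, 0, 3]
(up to reordering of blocks).

Per-block formulas:
  For a 2×2 Jordan block J_2(3): exp(t · J_2(3)) = e^(3t)·(I + t·N), where N is the 2×2 nilpotent shift.
  For a 1×1 block at λ = 3: exp(t · [3]) = [e^(3t)].

After assembling e^{tJ} and conjugating by P, we get:

e^{tA} =
  [t*exp(3*t) + exp(3*t), t*exp(3*t), 0]
  [-t*exp(3*t), -t*exp(3*t) + exp(3*t), 0]
  [-4*t*exp(3*t), -4*t*exp(3*t), exp(3*t)]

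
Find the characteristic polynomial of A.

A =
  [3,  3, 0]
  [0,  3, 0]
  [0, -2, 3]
x^3 - 9*x^2 + 27*x - 27

Expanding det(x·I − A) (e.g. by cofactor expansion or by noting that A is similar to its Jordan form J, which has the same characteristic polynomial as A) gives
  χ_A(x) = x^3 - 9*x^2 + 27*x - 27
which factors as (x - 3)^3. The eigenvalues (with algebraic multiplicities) are λ = 3 with multiplicity 3.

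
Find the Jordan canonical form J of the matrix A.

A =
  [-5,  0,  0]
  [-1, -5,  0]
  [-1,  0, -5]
J_2(-5) ⊕ J_1(-5)

The characteristic polynomial is
  det(x·I − A) = x^3 + 15*x^2 + 75*x + 125 = (x + 5)^3

Eigenvalues and multiplicities (the geometric multiplicity of λ is n − rank(A − λI), which equals the number of Jordan blocks for λ):
  λ = -5: algebraic multiplicity = 3, geometric multiplicity = 2

Determining the block sizes for each eigenvalue:
  λ = -5: 2 blocks summing to 3 forces exactly one block of size 2 and the rest size 1 → block sizes [2, 1]

Assembling the blocks gives a Jordan form
J =
  [-5,  1,  0]
  [ 0, -5,  0]
  [ 0,  0, -5]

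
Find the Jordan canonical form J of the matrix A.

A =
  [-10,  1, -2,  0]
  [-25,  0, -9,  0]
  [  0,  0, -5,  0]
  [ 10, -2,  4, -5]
J_3(-5) ⊕ J_1(-5)

The characteristic polynomial is
  det(x·I − A) = x^4 + 20*x^3 + 150*x^2 + 500*x + 625 = (x + 5)^4

Eigenvalues and multiplicities (the geometric multiplicity of λ is n − rank(A − λI), which equals the number of Jordan blocks for λ):
  λ = -5: algebraic multiplicity = 4, geometric multiplicity = 2

Determining the block sizes for each eigenvalue:
  λ = -5: with am = 4 and gm = 2, the partition is not yet determined (e.g. several partitions of 4 into 2 parts exist). Let N = A − (-5)·I. Computing rank(N^1) = 2, rank(N^2) = 1, rank(N^3) = 0; the number of blocks of size ≥ j is rank(N^{j−1}) − rank(N^j), giving [2, 1, 1]. So we have 1 block(s) of size 3, 1 block(s) of size 1 → block sizes [3, 1]

Assembling the blocks gives a Jordan form
J =
  [-5,  1,  0,  0]
  [ 0, -5,  1,  0]
  [ 0,  0, -5,  0]
  [ 0,  0,  0, -5]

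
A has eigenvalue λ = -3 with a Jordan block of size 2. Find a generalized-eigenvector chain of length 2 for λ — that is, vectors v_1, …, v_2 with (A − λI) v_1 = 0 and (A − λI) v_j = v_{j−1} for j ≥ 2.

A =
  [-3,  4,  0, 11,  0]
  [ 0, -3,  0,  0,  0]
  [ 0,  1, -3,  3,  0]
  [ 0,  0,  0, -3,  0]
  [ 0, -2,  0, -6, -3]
A Jordan chain for λ = -3 of length 2:
v_1 = (4, 0, 1, 0, -2)ᵀ
v_2 = (0, 1, 0, 0, 0)ᵀ

Let N = A − (-3)·I. We want v_2 with N^2 v_2 = 0 but N^1 v_2 ≠ 0; then v_{j-1} := N · v_j for j = 2, …, 2.

Pick v_2 = (0, 1, 0, 0, 0)ᵀ.
Then v_1 = N · v_2 = (4, 0, 1, 0, -2)ᵀ.

Sanity check: (A − (-3)·I) v_1 = (0, 0, 0, 0, 0)ᵀ = 0. ✓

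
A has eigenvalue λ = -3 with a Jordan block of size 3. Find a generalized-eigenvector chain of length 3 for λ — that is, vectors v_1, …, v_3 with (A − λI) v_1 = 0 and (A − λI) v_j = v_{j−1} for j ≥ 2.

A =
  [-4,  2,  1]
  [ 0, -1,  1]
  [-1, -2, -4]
A Jordan chain for λ = -3 of length 3:
v_1 = (0, -1, 2)ᵀ
v_2 = (-1, 0, -1)ᵀ
v_3 = (1, 0, 0)ᵀ

Let N = A − (-3)·I. We want v_3 with N^3 v_3 = 0 but N^2 v_3 ≠ 0; then v_{j-1} := N · v_j for j = 3, …, 2.

Pick v_3 = (1, 0, 0)ᵀ.
Then v_2 = N · v_3 = (-1, 0, -1)ᵀ.
Then v_1 = N · v_2 = (0, -1, 2)ᵀ.

Sanity check: (A − (-3)·I) v_1 = (0, 0, 0)ᵀ = 0. ✓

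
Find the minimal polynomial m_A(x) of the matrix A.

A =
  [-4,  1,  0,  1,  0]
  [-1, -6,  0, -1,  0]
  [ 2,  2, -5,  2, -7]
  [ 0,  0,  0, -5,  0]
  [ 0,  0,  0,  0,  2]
x^3 + 8*x^2 + 5*x - 50

The characteristic polynomial is χ_A(x) = (x - 2)*(x + 5)^4, so the eigenvalues are known. The minimal polynomial is
  m_A(x) = Π_λ (x − λ)^{k_λ}
where k_λ is the size of the *largest* Jordan block for λ (equivalently, the smallest k with (A − λI)^k v = 0 for every generalised eigenvector v of λ).

  λ = -5: largest Jordan block has size 2, contributing (x + 5)^2
  λ = 2: largest Jordan block has size 1, contributing (x − 2)

So m_A(x) = (x - 2)*(x + 5)^2 = x^3 + 8*x^2 + 5*x - 50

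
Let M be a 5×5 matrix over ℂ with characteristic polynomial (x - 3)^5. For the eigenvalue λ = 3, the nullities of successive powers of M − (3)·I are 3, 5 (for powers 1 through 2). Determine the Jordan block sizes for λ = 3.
Block sizes for λ = 3: [2, 2, 1]

From the dimensions of kernels of powers, the number of Jordan blocks of size at least j is d_j − d_{j−1} where d_j = dim ker(N^j) (with d_0 = 0). Computing the differences gives [3, 2].
The number of blocks of size exactly k is (#blocks of size ≥ k) − (#blocks of size ≥ k + 1), so the partition is: 1 block(s) of size 1, 2 block(s) of size 2.
In nonincreasing order the block sizes are [2, 2, 1].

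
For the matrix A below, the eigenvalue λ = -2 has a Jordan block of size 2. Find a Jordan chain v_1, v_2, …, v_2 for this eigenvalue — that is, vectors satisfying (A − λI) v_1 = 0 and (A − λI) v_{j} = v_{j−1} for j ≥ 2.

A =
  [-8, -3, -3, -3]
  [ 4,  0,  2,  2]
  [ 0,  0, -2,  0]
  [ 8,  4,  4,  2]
A Jordan chain for λ = -2 of length 2:
v_1 = (-6, 4, 0, 8)ᵀ
v_2 = (1, 0, 0, 0)ᵀ

Let N = A − (-2)·I. We want v_2 with N^2 v_2 = 0 but N^1 v_2 ≠ 0; then v_{j-1} := N · v_j for j = 2, …, 2.

Pick v_2 = (1, 0, 0, 0)ᵀ.
Then v_1 = N · v_2 = (-6, 4, 0, 8)ᵀ.

Sanity check: (A − (-2)·I) v_1 = (0, 0, 0, 0)ᵀ = 0. ✓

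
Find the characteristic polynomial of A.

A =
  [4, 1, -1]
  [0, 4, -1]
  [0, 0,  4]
x^3 - 12*x^2 + 48*x - 64

Expanding det(x·I − A) (e.g. by cofactor expansion or by noting that A is similar to its Jordan form J, which has the same characteristic polynomial as A) gives
  χ_A(x) = x^3 - 12*x^2 + 48*x - 64
which factors as (x - 4)^3. The eigenvalues (with algebraic multiplicities) are λ = 4 with multiplicity 3.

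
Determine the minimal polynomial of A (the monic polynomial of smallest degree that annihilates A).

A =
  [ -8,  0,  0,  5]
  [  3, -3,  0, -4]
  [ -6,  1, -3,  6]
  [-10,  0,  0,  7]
x^4 + 7*x^3 + 9*x^2 - 27*x - 54

The characteristic polynomial is χ_A(x) = (x - 2)*(x + 3)^3, so the eigenvalues are known. The minimal polynomial is
  m_A(x) = Π_λ (x − λ)^{k_λ}
where k_λ is the size of the *largest* Jordan block for λ (equivalently, the smallest k with (A − λI)^k v = 0 for every generalised eigenvector v of λ).

  λ = -3: largest Jordan block has size 3, contributing (x + 3)^3
  λ = 2: largest Jordan block has size 1, contributing (x − 2)

So m_A(x) = (x - 2)*(x + 3)^3 = x^4 + 7*x^3 + 9*x^2 - 27*x - 54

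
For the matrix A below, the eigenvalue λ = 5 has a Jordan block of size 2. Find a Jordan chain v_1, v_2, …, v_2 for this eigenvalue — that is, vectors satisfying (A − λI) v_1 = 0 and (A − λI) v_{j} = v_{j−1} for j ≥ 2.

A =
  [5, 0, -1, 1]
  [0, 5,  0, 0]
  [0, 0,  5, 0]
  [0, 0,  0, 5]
A Jordan chain for λ = 5 of length 2:
v_1 = (-1, 0, 0, 0)ᵀ
v_2 = (0, 0, 1, 0)ᵀ

Let N = A − (5)·I. We want v_2 with N^2 v_2 = 0 but N^1 v_2 ≠ 0; then v_{j-1} := N · v_j for j = 2, …, 2.

Pick v_2 = (0, 0, 1, 0)ᵀ.
Then v_1 = N · v_2 = (-1, 0, 0, 0)ᵀ.

Sanity check: (A − (5)·I) v_1 = (0, 0, 0, 0)ᵀ = 0. ✓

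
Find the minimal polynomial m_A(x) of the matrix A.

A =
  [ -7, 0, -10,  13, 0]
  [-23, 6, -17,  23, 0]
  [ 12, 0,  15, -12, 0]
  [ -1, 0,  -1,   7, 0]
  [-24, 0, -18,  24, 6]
x^3 - 15*x^2 + 72*x - 108

The characteristic polynomial is χ_A(x) = (x - 6)^4*(x - 3), so the eigenvalues are known. The minimal polynomial is
  m_A(x) = Π_λ (x − λ)^{k_λ}
where k_λ is the size of the *largest* Jordan block for λ (equivalently, the smallest k with (A − λI)^k v = 0 for every generalised eigenvector v of λ).

  λ = 3: largest Jordan block has size 1, contributing (x − 3)
  λ = 6: largest Jordan block has size 2, contributing (x − 6)^2

So m_A(x) = (x - 6)^2*(x - 3) = x^3 - 15*x^2 + 72*x - 108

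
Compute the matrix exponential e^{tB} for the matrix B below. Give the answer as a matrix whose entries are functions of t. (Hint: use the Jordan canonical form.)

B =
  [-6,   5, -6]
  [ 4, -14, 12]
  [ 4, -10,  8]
e^{tB} =
  [-2*t*exp(-4*t) + exp(-4*t), 5*t*exp(-4*t), -6*t*exp(-4*t)]
  [4*t*exp(-4*t), -10*t*exp(-4*t) + exp(-4*t), 12*t*exp(-4*t)]
  [4*t*exp(-4*t), -10*t*exp(-4*t), 12*t*exp(-4*t) + exp(-4*t)]

Strategy: write B = P · J · P⁻¹ where J is a Jordan canonical form, so e^{tB} = P · e^{tJ} · P⁻¹, and e^{tJ} can be computed block-by-block.

B has Jordan form
J =
  [-4,  1,  0]
  [ 0, -4,  0]
  [ 0,  0, -4]
(up to reordering of blocks).

Per-block formulas:
  For a 1×1 block at λ = -4: exp(t · [-4]) = [e^(-4t)].
  For a 2×2 Jordan block J_2(-4): exp(t · J_2(-4)) = e^(-4t)·(I + t·N), where N is the 2×2 nilpotent shift.

After assembling e^{tJ} and conjugating by P, we get:

e^{tB} =
  [-2*t*exp(-4*t) + exp(-4*t), 5*t*exp(-4*t), -6*t*exp(-4*t)]
  [4*t*exp(-4*t), -10*t*exp(-4*t) + exp(-4*t), 12*t*exp(-4*t)]
  [4*t*exp(-4*t), -10*t*exp(-4*t), 12*t*exp(-4*t) + exp(-4*t)]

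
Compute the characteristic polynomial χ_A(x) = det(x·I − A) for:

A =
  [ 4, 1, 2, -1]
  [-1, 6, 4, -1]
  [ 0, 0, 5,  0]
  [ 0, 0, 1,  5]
x^4 - 20*x^3 + 150*x^2 - 500*x + 625

Expanding det(x·I − A) (e.g. by cofactor expansion or by noting that A is similar to its Jordan form J, which has the same characteristic polynomial as A) gives
  χ_A(x) = x^4 - 20*x^3 + 150*x^2 - 500*x + 625
which factors as (x - 5)^4. The eigenvalues (with algebraic multiplicities) are λ = 5 with multiplicity 4.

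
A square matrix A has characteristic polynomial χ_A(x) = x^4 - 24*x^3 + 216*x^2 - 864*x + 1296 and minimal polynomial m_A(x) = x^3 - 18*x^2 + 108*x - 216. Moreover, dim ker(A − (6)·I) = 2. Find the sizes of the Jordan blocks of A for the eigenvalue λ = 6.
Block sizes for λ = 6: [3, 1]

Step 1 — from the characteristic polynomial, algebraic multiplicity of λ = 6 is 4. From dim ker(A − (6)·I) = 2, there are exactly 2 Jordan blocks for λ = 6.
Step 2 — from the minimal polynomial, the factor (x − 6)^3 tells us the largest block for λ = 6 has size 3.
Step 3 — with total size 4, 2 blocks, and largest block 3, the block sizes (in nonincreasing order) are [3, 1].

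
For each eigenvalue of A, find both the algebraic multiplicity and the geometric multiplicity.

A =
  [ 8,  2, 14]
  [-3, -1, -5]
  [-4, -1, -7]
λ = 0: alg = 3, geom = 1

Step 1 — factor the characteristic polynomial to read off the algebraic multiplicities:
  χ_A(x) = x^3

Step 2 — compute geometric multiplicities via the rank-nullity identity g(λ) = n − rank(A − λI):
  rank(A − (0)·I) = 2, so dim ker(A − (0)·I) = n − 2 = 1

Summary:
  λ = 0: algebraic multiplicity = 3, geometric multiplicity = 1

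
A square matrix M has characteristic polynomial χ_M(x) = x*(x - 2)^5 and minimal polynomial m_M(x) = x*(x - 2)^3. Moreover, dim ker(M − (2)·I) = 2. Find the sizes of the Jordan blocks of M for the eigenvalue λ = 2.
Block sizes for λ = 2: [3, 2]

Step 1 — from the characteristic polynomial, algebraic multiplicity of λ = 2 is 5. From dim ker(M − (2)·I) = 2, there are exactly 2 Jordan blocks for λ = 2.
Step 2 — from the minimal polynomial, the factor (x − 2)^3 tells us the largest block for λ = 2 has size 3.
Step 3 — with total size 5, 2 blocks, and largest block 3, the block sizes (in nonincreasing order) are [3, 2].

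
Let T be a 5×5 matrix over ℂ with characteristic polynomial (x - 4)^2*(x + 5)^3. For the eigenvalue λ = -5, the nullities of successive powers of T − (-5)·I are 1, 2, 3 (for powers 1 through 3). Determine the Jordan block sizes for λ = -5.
Block sizes for λ = -5: [3]

From the dimensions of kernels of powers, the number of Jordan blocks of size at least j is d_j − d_{j−1} where d_j = dim ker(N^j) (with d_0 = 0). Computing the differences gives [1, 1, 1].
The number of blocks of size exactly k is (#blocks of size ≥ k) − (#blocks of size ≥ k + 1), so the partition is: 1 block(s) of size 3.
In nonincreasing order the block sizes are [3].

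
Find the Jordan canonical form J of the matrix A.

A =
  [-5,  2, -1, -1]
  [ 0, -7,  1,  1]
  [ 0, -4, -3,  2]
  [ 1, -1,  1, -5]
J_3(-5) ⊕ J_1(-5)

The characteristic polynomial is
  det(x·I − A) = x^4 + 20*x^3 + 150*x^2 + 500*x + 625 = (x + 5)^4

Eigenvalues and multiplicities (the geometric multiplicity of λ is n − rank(A − λI), which equals the number of Jordan blocks for λ):
  λ = -5: algebraic multiplicity = 4, geometric multiplicity = 2

Determining the block sizes for each eigenvalue:
  λ = -5: with am = 4 and gm = 2, the partition is not yet determined (e.g. several partitions of 4 into 2 parts exist). Let N = A − (-5)·I. Computing rank(N^1) = 2, rank(N^2) = 1, rank(N^3) = 0; the number of blocks of size ≥ j is rank(N^{j−1}) − rank(N^j), giving [2, 1, 1]. So we have 1 block(s) of size 3, 1 block(s) of size 1 → block sizes [3, 1]

Assembling the blocks gives a Jordan form
J =
  [-5,  1,  0,  0]
  [ 0, -5,  1,  0]
  [ 0,  0, -5,  0]
  [ 0,  0,  0, -5]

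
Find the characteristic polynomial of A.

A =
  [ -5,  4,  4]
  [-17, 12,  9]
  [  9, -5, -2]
x^3 - 5*x^2 + 3*x + 9

Expanding det(x·I − A) (e.g. by cofactor expansion or by noting that A is similar to its Jordan form J, which has the same characteristic polynomial as A) gives
  χ_A(x) = x^3 - 5*x^2 + 3*x + 9
which factors as (x - 3)^2*(x + 1). The eigenvalues (with algebraic multiplicities) are λ = -1 with multiplicity 1, λ = 3 with multiplicity 2.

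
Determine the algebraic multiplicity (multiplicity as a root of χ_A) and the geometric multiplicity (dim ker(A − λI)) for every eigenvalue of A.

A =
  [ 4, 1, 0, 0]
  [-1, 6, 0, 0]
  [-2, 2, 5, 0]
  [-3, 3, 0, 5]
λ = 5: alg = 4, geom = 3

Step 1 — factor the characteristic polynomial to read off the algebraic multiplicities:
  χ_A(x) = (x - 5)^4

Step 2 — compute geometric multiplicities via the rank-nullity identity g(λ) = n − rank(A − λI):
  rank(A − (5)·I) = 1, so dim ker(A − (5)·I) = n − 1 = 3

Summary:
  λ = 5: algebraic multiplicity = 4, geometric multiplicity = 3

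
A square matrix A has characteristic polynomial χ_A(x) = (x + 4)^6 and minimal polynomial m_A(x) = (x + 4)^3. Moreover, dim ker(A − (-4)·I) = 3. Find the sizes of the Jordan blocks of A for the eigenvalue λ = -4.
Block sizes for λ = -4: [3, 2, 1]

Step 1 — from the characteristic polynomial, algebraic multiplicity of λ = -4 is 6. From dim ker(A − (-4)·I) = 3, there are exactly 3 Jordan blocks for λ = -4.
Step 2 — from the minimal polynomial, the factor (x + 4)^3 tells us the largest block for λ = -4 has size 3.
Step 3 — with total size 6, 3 blocks, and largest block 3, the block sizes (in nonincreasing order) are [3, 2, 1].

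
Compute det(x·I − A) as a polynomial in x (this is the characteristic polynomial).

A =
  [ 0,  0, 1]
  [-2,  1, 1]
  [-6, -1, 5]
x^3 - 6*x^2 + 12*x - 8

Expanding det(x·I − A) (e.g. by cofactor expansion or by noting that A is similar to its Jordan form J, which has the same characteristic polynomial as A) gives
  χ_A(x) = x^3 - 6*x^2 + 12*x - 8
which factors as (x - 2)^3. The eigenvalues (with algebraic multiplicities) are λ = 2 with multiplicity 3.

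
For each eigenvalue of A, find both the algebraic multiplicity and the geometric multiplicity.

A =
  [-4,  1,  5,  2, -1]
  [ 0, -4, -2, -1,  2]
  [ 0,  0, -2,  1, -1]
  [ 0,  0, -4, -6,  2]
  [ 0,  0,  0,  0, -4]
λ = -4: alg = 5, geom = 2

Step 1 — factor the characteristic polynomial to read off the algebraic multiplicities:
  χ_A(x) = (x + 4)^5

Step 2 — compute geometric multiplicities via the rank-nullity identity g(λ) = n − rank(A − λI):
  rank(A − (-4)·I) = 3, so dim ker(A − (-4)·I) = n − 3 = 2

Summary:
  λ = -4: algebraic multiplicity = 5, geometric multiplicity = 2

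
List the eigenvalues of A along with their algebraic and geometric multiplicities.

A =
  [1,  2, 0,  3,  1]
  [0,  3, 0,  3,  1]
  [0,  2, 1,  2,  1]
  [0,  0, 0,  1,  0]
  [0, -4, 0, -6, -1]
λ = 1: alg = 5, geom = 3

Step 1 — factor the characteristic polynomial to read off the algebraic multiplicities:
  χ_A(x) = (x - 1)^5

Step 2 — compute geometric multiplicities via the rank-nullity identity g(λ) = n − rank(A − λI):
  rank(A − (1)·I) = 2, so dim ker(A − (1)·I) = n − 2 = 3

Summary:
  λ = 1: algebraic multiplicity = 5, geometric multiplicity = 3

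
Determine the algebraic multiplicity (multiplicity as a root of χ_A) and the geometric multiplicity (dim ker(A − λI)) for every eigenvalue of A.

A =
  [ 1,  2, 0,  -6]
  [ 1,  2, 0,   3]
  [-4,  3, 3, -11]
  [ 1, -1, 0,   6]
λ = 3: alg = 4, geom = 2

Step 1 — factor the characteristic polynomial to read off the algebraic multiplicities:
  χ_A(x) = (x - 3)^4

Step 2 — compute geometric multiplicities via the rank-nullity identity g(λ) = n − rank(A − λI):
  rank(A − (3)·I) = 2, so dim ker(A − (3)·I) = n − 2 = 2

Summary:
  λ = 3: algebraic multiplicity = 4, geometric multiplicity = 2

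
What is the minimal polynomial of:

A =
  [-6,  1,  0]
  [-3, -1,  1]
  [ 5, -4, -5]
x^3 + 12*x^2 + 48*x + 64

The characteristic polynomial is χ_A(x) = (x + 4)^3, so the eigenvalues are known. The minimal polynomial is
  m_A(x) = Π_λ (x − λ)^{k_λ}
where k_λ is the size of the *largest* Jordan block for λ (equivalently, the smallest k with (A − λI)^k v = 0 for every generalised eigenvector v of λ).

  λ = -4: largest Jordan block has size 3, contributing (x + 4)^3

So m_A(x) = (x + 4)^3 = x^3 + 12*x^2 + 48*x + 64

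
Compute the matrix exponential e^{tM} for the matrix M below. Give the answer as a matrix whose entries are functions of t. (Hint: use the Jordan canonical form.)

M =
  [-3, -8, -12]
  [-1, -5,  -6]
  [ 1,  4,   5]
e^{tM} =
  [-2*t*exp(-t) + exp(-t), -8*t*exp(-t), -12*t*exp(-t)]
  [-t*exp(-t), -4*t*exp(-t) + exp(-t), -6*t*exp(-t)]
  [t*exp(-t), 4*t*exp(-t), 6*t*exp(-t) + exp(-t)]

Strategy: write M = P · J · P⁻¹ where J is a Jordan canonical form, so e^{tM} = P · e^{tJ} · P⁻¹, and e^{tJ} can be computed block-by-block.

M has Jordan form
J =
  [-1,  1,  0]
  [ 0, -1,  0]
  [ 0,  0, -1]
(up to reordering of blocks).

Per-block formulas:
  For a 2×2 Jordan block J_2(-1): exp(t · J_2(-1)) = e^(-1t)·(I + t·N), where N is the 2×2 nilpotent shift.
  For a 1×1 block at λ = -1: exp(t · [-1]) = [e^(-1t)].

After assembling e^{tJ} and conjugating by P, we get:

e^{tM} =
  [-2*t*exp(-t) + exp(-t), -8*t*exp(-t), -12*t*exp(-t)]
  [-t*exp(-t), -4*t*exp(-t) + exp(-t), -6*t*exp(-t)]
  [t*exp(-t), 4*t*exp(-t), 6*t*exp(-t) + exp(-t)]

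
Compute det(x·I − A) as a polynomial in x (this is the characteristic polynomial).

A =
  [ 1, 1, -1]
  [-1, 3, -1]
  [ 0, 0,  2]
x^3 - 6*x^2 + 12*x - 8

Expanding det(x·I − A) (e.g. by cofactor expansion or by noting that A is similar to its Jordan form J, which has the same characteristic polynomial as A) gives
  χ_A(x) = x^3 - 6*x^2 + 12*x - 8
which factors as (x - 2)^3. The eigenvalues (with algebraic multiplicities) are λ = 2 with multiplicity 3.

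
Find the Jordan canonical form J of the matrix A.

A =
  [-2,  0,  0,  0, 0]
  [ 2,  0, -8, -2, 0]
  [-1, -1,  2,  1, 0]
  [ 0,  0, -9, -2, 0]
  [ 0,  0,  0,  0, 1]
J_1(-2) ⊕ J_1(-2) ⊕ J_2(1) ⊕ J_1(1)

The characteristic polynomial is
  det(x·I − A) = x^5 + x^4 - 5*x^3 - x^2 + 8*x - 4 = (x - 1)^3*(x + 2)^2

Eigenvalues and multiplicities (the geometric multiplicity of λ is n − rank(A − λI), which equals the number of Jordan blocks for λ):
  λ = -2: algebraic multiplicity = 2, geometric multiplicity = 2
  λ = 1: algebraic multiplicity = 3, geometric multiplicity = 2

Determining the block sizes for each eigenvalue:
  λ = -2: gm = am = 2, so every block has size 1 → block sizes [1, 1]
  λ = 1: 2 blocks summing to 3 forces exactly one block of size 2 and the rest size 1 → block sizes [2, 1]

Assembling the blocks gives a Jordan form
J =
  [-2,  0, 0, 0, 0]
  [ 0, -2, 0, 0, 0]
  [ 0,  0, 1, 1, 0]
  [ 0,  0, 0, 1, 0]
  [ 0,  0, 0, 0, 1]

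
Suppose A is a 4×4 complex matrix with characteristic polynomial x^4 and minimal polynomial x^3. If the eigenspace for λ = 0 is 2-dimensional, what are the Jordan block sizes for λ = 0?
Block sizes for λ = 0: [3, 1]

Step 1 — from the characteristic polynomial, algebraic multiplicity of λ = 0 is 4. From dim ker(A − (0)·I) = 2, there are exactly 2 Jordan blocks for λ = 0.
Step 2 — from the minimal polynomial, the factor (x − 0)^3 tells us the largest block for λ = 0 has size 3.
Step 3 — with total size 4, 2 blocks, and largest block 3, the block sizes (in nonincreasing order) are [3, 1].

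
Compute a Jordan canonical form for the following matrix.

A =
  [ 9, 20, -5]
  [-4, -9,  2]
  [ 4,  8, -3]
J_2(-1) ⊕ J_1(-1)

The characteristic polynomial is
  det(x·I − A) = x^3 + 3*x^2 + 3*x + 1 = (x + 1)^3

Eigenvalues and multiplicities (the geometric multiplicity of λ is n − rank(A − λI), which equals the number of Jordan blocks for λ):
  λ = -1: algebraic multiplicity = 3, geometric multiplicity = 2

Determining the block sizes for each eigenvalue:
  λ = -1: 2 blocks summing to 3 forces exactly one block of size 2 and the rest size 1 → block sizes [2, 1]

Assembling the blocks gives a Jordan form
J =
  [-1,  1,  0]
  [ 0, -1,  0]
  [ 0,  0, -1]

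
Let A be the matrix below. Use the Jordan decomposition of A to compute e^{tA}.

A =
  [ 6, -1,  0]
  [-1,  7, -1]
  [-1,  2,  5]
e^{tA} =
  [t^2*exp(6*t)/2 + exp(6*t), -t^2*exp(6*t)/2 - t*exp(6*t), t^2*exp(6*t)/2]
  [-t*exp(6*t), t*exp(6*t) + exp(6*t), -t*exp(6*t)]
  [-t^2*exp(6*t)/2 - t*exp(6*t), t^2*exp(6*t)/2 + 2*t*exp(6*t), -t^2*exp(6*t)/2 - t*exp(6*t) + exp(6*t)]

Strategy: write A = P · J · P⁻¹ where J is a Jordan canonical form, so e^{tA} = P · e^{tJ} · P⁻¹, and e^{tJ} can be computed block-by-block.

A has Jordan form
J =
  [6, 1, 0]
  [0, 6, 1]
  [0, 0, 6]
(up to reordering of blocks).

Per-block formulas:
  For a 3×3 Jordan block J_3(6): exp(t · J_3(6)) = e^(6t)·(I + t·N + (t^2/2)·N^2), where N is the 3×3 nilpotent shift.

After assembling e^{tJ} and conjugating by P, we get:

e^{tA} =
  [t^2*exp(6*t)/2 + exp(6*t), -t^2*exp(6*t)/2 - t*exp(6*t), t^2*exp(6*t)/2]
  [-t*exp(6*t), t*exp(6*t) + exp(6*t), -t*exp(6*t)]
  [-t^2*exp(6*t)/2 - t*exp(6*t), t^2*exp(6*t)/2 + 2*t*exp(6*t), -t^2*exp(6*t)/2 - t*exp(6*t) + exp(6*t)]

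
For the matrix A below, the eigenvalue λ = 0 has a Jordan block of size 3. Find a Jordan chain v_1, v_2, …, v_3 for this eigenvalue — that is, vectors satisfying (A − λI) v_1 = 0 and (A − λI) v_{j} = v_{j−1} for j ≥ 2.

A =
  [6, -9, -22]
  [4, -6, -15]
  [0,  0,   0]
A Jordan chain for λ = 0 of length 3:
v_1 = (3, 2, 0)ᵀ
v_2 = (-22, -15, 0)ᵀ
v_3 = (0, 0, 1)ᵀ

Let N = A − (0)·I. We want v_3 with N^3 v_3 = 0 but N^2 v_3 ≠ 0; then v_{j-1} := N · v_j for j = 3, …, 2.

Pick v_3 = (0, 0, 1)ᵀ.
Then v_2 = N · v_3 = (-22, -15, 0)ᵀ.
Then v_1 = N · v_2 = (3, 2, 0)ᵀ.

Sanity check: (A − (0)·I) v_1 = (0, 0, 0)ᵀ = 0. ✓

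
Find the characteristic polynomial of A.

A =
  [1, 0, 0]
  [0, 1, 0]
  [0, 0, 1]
x^3 - 3*x^2 + 3*x - 1

Expanding det(x·I − A) (e.g. by cofactor expansion or by noting that A is similar to its Jordan form J, which has the same characteristic polynomial as A) gives
  χ_A(x) = x^3 - 3*x^2 + 3*x - 1
which factors as (x - 1)^3. The eigenvalues (with algebraic multiplicities) are λ = 1 with multiplicity 3.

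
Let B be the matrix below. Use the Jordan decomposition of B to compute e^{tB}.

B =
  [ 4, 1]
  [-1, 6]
e^{tB} =
  [-t*exp(5*t) + exp(5*t), t*exp(5*t)]
  [-t*exp(5*t), t*exp(5*t) + exp(5*t)]

Strategy: write B = P · J · P⁻¹ where J is a Jordan canonical form, so e^{tB} = P · e^{tJ} · P⁻¹, and e^{tJ} can be computed block-by-block.

B has Jordan form
J =
  [5, 1]
  [0, 5]
(up to reordering of blocks).

Per-block formulas:
  For a 2×2 Jordan block J_2(5): exp(t · J_2(5)) = e^(5t)·(I + t·N), where N is the 2×2 nilpotent shift.

After assembling e^{tJ} and conjugating by P, we get:

e^{tB} =
  [-t*exp(5*t) + exp(5*t), t*exp(5*t)]
  [-t*exp(5*t), t*exp(5*t) + exp(5*t)]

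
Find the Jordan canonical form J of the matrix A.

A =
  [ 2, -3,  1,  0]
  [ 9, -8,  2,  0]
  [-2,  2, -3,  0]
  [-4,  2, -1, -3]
J_3(-3) ⊕ J_1(-3)

The characteristic polynomial is
  det(x·I − A) = x^4 + 12*x^3 + 54*x^2 + 108*x + 81 = (x + 3)^4

Eigenvalues and multiplicities (the geometric multiplicity of λ is n − rank(A − λI), which equals the number of Jordan blocks for λ):
  λ = -3: algebraic multiplicity = 4, geometric multiplicity = 2

Determining the block sizes for each eigenvalue:
  λ = -3: with am = 4 and gm = 2, the partition is not yet determined (e.g. several partitions of 4 into 2 parts exist). Let N = A − (-3)·I. Computing rank(N^1) = 2, rank(N^2) = 1, rank(N^3) = 0; the number of blocks of size ≥ j is rank(N^{j−1}) − rank(N^j), giving [2, 1, 1]. So we have 1 block(s) of size 3, 1 block(s) of size 1 → block sizes [3, 1]

Assembling the blocks gives a Jordan form
J =
  [-3,  1,  0,  0]
  [ 0, -3,  1,  0]
  [ 0,  0, -3,  0]
  [ 0,  0,  0, -3]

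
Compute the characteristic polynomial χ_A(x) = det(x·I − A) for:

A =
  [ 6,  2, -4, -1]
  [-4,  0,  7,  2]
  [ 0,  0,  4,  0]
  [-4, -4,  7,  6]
x^4 - 16*x^3 + 96*x^2 - 256*x + 256

Expanding det(x·I − A) (e.g. by cofactor expansion or by noting that A is similar to its Jordan form J, which has the same characteristic polynomial as A) gives
  χ_A(x) = x^4 - 16*x^3 + 96*x^2 - 256*x + 256
which factors as (x - 4)^4. The eigenvalues (with algebraic multiplicities) are λ = 4 with multiplicity 4.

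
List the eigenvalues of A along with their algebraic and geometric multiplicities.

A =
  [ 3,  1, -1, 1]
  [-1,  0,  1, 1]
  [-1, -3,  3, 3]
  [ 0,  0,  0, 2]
λ = 2: alg = 4, geom = 2

Step 1 — factor the characteristic polynomial to read off the algebraic multiplicities:
  χ_A(x) = (x - 2)^4

Step 2 — compute geometric multiplicities via the rank-nullity identity g(λ) = n − rank(A − λI):
  rank(A − (2)·I) = 2, so dim ker(A − (2)·I) = n − 2 = 2

Summary:
  λ = 2: algebraic multiplicity = 4, geometric multiplicity = 2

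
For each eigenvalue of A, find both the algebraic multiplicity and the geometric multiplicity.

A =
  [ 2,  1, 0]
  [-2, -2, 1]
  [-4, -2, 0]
λ = 0: alg = 3, geom = 1

Step 1 — factor the characteristic polynomial to read off the algebraic multiplicities:
  χ_A(x) = x^3

Step 2 — compute geometric multiplicities via the rank-nullity identity g(λ) = n − rank(A − λI):
  rank(A − (0)·I) = 2, so dim ker(A − (0)·I) = n − 2 = 1

Summary:
  λ = 0: algebraic multiplicity = 3, geometric multiplicity = 1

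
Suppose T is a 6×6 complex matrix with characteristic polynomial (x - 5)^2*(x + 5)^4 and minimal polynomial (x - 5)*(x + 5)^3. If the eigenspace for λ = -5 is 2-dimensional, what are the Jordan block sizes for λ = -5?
Block sizes for λ = -5: [3, 1]

Step 1 — from the characteristic polynomial, algebraic multiplicity of λ = -5 is 4. From dim ker(T − (-5)·I) = 2, there are exactly 2 Jordan blocks for λ = -5.
Step 2 — from the minimal polynomial, the factor (x + 5)^3 tells us the largest block for λ = -5 has size 3.
Step 3 — with total size 4, 2 blocks, and largest block 3, the block sizes (in nonincreasing order) are [3, 1].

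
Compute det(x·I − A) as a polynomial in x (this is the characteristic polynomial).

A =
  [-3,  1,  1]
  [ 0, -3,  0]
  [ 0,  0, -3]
x^3 + 9*x^2 + 27*x + 27

Expanding det(x·I − A) (e.g. by cofactor expansion or by noting that A is similar to its Jordan form J, which has the same characteristic polynomial as A) gives
  χ_A(x) = x^3 + 9*x^2 + 27*x + 27
which factors as (x + 3)^3. The eigenvalues (with algebraic multiplicities) are λ = -3 with multiplicity 3.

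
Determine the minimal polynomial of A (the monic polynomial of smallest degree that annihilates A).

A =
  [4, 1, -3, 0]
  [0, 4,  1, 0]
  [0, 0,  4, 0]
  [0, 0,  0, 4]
x^3 - 12*x^2 + 48*x - 64

The characteristic polynomial is χ_A(x) = (x - 4)^4, so the eigenvalues are known. The minimal polynomial is
  m_A(x) = Π_λ (x − λ)^{k_λ}
where k_λ is the size of the *largest* Jordan block for λ (equivalently, the smallest k with (A − λI)^k v = 0 for every generalised eigenvector v of λ).

  λ = 4: largest Jordan block has size 3, contributing (x − 4)^3

So m_A(x) = (x - 4)^3 = x^3 - 12*x^2 + 48*x - 64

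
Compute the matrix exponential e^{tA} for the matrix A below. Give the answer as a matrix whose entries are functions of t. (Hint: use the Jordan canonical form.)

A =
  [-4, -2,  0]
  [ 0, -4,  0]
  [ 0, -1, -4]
e^{tA} =
  [exp(-4*t), -2*t*exp(-4*t), 0]
  [0, exp(-4*t), 0]
  [0, -t*exp(-4*t), exp(-4*t)]

Strategy: write A = P · J · P⁻¹ where J is a Jordan canonical form, so e^{tA} = P · e^{tJ} · P⁻¹, and e^{tJ} can be computed block-by-block.

A has Jordan form
J =
  [-4,  1,  0]
  [ 0, -4,  0]
  [ 0,  0, -4]
(up to reordering of blocks).

Per-block formulas:
  For a 2×2 Jordan block J_2(-4): exp(t · J_2(-4)) = e^(-4t)·(I + t·N), where N is the 2×2 nilpotent shift.
  For a 1×1 block at λ = -4: exp(t · [-4]) = [e^(-4t)].

After assembling e^{tJ} and conjugating by P, we get:

e^{tA} =
  [exp(-4*t), -2*t*exp(-4*t), 0]
  [0, exp(-4*t), 0]
  [0, -t*exp(-4*t), exp(-4*t)]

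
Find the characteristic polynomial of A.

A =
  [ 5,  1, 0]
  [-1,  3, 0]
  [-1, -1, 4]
x^3 - 12*x^2 + 48*x - 64

Expanding det(x·I − A) (e.g. by cofactor expansion or by noting that A is similar to its Jordan form J, which has the same characteristic polynomial as A) gives
  χ_A(x) = x^3 - 12*x^2 + 48*x - 64
which factors as (x - 4)^3. The eigenvalues (with algebraic multiplicities) are λ = 4 with multiplicity 3.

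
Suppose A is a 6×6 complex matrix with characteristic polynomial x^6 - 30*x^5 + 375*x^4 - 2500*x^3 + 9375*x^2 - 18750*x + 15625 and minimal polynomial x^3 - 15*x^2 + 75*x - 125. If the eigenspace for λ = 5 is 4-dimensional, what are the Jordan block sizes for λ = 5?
Block sizes for λ = 5: [3, 1, 1, 1]

Step 1 — from the characteristic polynomial, algebraic multiplicity of λ = 5 is 6. From dim ker(A − (5)·I) = 4, there are exactly 4 Jordan blocks for λ = 5.
Step 2 — from the minimal polynomial, the factor (x − 5)^3 tells us the largest block for λ = 5 has size 3.
Step 3 — with total size 6, 4 blocks, and largest block 3, the block sizes (in nonincreasing order) are [3, 1, 1, 1].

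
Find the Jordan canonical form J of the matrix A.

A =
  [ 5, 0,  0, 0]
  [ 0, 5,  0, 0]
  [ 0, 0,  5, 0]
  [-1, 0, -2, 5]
J_2(5) ⊕ J_1(5) ⊕ J_1(5)

The characteristic polynomial is
  det(x·I − A) = x^4 - 20*x^3 + 150*x^2 - 500*x + 625 = (x - 5)^4

Eigenvalues and multiplicities (the geometric multiplicity of λ is n − rank(A − λI), which equals the number of Jordan blocks for λ):
  λ = 5: algebraic multiplicity = 4, geometric multiplicity = 3

Determining the block sizes for each eigenvalue:
  λ = 5: 3 blocks summing to 4 forces exactly one block of size 2 and the rest size 1 → block sizes [2, 1, 1]

Assembling the blocks gives a Jordan form
J =
  [5, 1, 0, 0]
  [0, 5, 0, 0]
  [0, 0, 5, 0]
  [0, 0, 0, 5]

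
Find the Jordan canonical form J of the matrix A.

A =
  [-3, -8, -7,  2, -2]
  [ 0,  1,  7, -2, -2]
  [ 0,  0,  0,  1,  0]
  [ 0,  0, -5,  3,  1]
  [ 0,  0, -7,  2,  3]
J_1(-3) ⊕ J_1(1) ⊕ J_3(2)

The characteristic polynomial is
  det(x·I − A) = x^5 - 4*x^4 - 3*x^3 + 34*x^2 - 52*x + 24 = (x - 2)^3*(x - 1)*(x + 3)

Eigenvalues and multiplicities (the geometric multiplicity of λ is n − rank(A − λI), which equals the number of Jordan blocks for λ):
  λ = -3: algebraic multiplicity = 1, geometric multiplicity = 1
  λ = 1: algebraic multiplicity = 1, geometric multiplicity = 1
  λ = 2: algebraic multiplicity = 3, geometric multiplicity = 1

Determining the block sizes for each eigenvalue:
  λ = -3: one block (gm = 1), so the single block has size am = 1 → block sizes [1]
  λ = 1: one block (gm = 1), so the single block has size am = 1 → block sizes [1]
  λ = 2: one block (gm = 1), so the single block has size am = 3 → block sizes [3]

Assembling the blocks gives a Jordan form
J =
  [-3, 0, 0, 0, 0]
  [ 0, 1, 0, 0, 0]
  [ 0, 0, 2, 1, 0]
  [ 0, 0, 0, 2, 1]
  [ 0, 0, 0, 0, 2]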